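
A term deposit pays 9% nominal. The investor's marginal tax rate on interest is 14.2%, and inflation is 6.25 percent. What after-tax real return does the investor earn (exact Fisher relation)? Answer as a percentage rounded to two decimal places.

1.39%

After-tax nominal return = 9% × (1 − 0.142) = 7.7220%.
1 + r = 1.07722 / 1.06250 = 1.013854
After-tax real rate = 1.013854 − 1 → 1.39%.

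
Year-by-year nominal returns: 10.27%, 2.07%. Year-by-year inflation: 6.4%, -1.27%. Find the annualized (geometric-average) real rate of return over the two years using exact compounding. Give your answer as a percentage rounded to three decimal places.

Nominal growth factor = 1.1027 × 1.0207 = 1.12552589
Price-level growth factor = 1.0640 × 0.9873 = 1.05048720
Real growth factor = 1.12552589 / 1.05048720 = 1.07143227
Annualized real rate = 1.07143227^(1/2) − 1 = 3.5100% → 3.510%.

3.510%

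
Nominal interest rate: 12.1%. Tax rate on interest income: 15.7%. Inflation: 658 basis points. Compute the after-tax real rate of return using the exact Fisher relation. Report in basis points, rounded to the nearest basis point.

340 basis points

After-tax nominal return = 12.1% × (1 − 0.157) = 10.2003%.
1 + r = 1.102003 / 1.06580 = 1.033968
After-tax real rate = 1.033968 − 1 → 340 basis points.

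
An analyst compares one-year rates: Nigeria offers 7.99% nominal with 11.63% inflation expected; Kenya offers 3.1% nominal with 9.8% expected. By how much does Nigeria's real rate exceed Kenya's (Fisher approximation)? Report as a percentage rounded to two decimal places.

Nigeria: 7.99% − 11.63% = -3.640%
Kenya: 3.1% − 9.8% = -6.700%
Differential = 3.060% → 3.06%.

3.06%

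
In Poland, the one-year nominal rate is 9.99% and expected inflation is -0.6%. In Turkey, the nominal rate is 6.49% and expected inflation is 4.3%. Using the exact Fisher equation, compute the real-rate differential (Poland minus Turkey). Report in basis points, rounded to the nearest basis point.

Poland: (1 + 0.0999)/(1 − 0.0060) − 1 = 10.6539%
Turkey: (1 + 0.0649)/(1 + 0.0430) − 1 = 2.0997%
Differential = 10.6539% − 2.0997% = 8.5542% → 855 basis points.

855 basis points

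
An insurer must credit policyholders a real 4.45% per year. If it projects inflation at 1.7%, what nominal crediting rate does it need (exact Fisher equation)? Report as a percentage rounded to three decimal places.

(1 + i) = (1 + r)(1 + π) = 1.04450 × 1.01700 = 1.0622565
i = 1.0622565 − 1, so the required nominal rate is 6.226%.

6.226%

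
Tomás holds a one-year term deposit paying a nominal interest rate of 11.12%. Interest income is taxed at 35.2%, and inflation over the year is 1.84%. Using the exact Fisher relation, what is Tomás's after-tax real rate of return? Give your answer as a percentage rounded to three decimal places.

After-tax nominal return = 11.12% × (1 − 0.352) = 7.20576%.
1 + r = 1.0720576 / 1.01840 = 1.052688
After-tax real rate = 1.052688 − 1 → 5.269%.

5.269%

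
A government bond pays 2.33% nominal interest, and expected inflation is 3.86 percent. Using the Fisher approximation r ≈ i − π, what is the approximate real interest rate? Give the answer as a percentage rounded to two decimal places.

-1.53%

r ≈ i − π = 2.33% − 3.86% = -1.53%.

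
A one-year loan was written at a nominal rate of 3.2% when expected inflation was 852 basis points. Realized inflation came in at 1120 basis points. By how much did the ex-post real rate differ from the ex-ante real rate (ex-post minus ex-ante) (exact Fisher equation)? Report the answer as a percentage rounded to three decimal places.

Ex-ante: (1 + 0.0320)/(1 + 0.0852) − 1 = -4.9023%
Ex-post: (1 + 0.0320)/(1 + 0.1120) − 1 = -7.1942%
Difference (ex-post − ex-ante) = -2.2919% → -2.292%.

-2.292%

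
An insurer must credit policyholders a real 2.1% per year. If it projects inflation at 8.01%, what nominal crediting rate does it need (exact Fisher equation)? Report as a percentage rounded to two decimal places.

10.28%

(1 + i) = (1 + r)(1 + π) = 1.02100 × 1.08010 = 1.1027821
i = 1.1027821 − 1, so the required nominal rate is 10.28%.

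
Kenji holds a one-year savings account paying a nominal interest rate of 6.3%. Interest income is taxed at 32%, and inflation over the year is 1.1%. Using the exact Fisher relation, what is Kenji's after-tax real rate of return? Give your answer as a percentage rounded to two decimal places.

3.15%

After-tax nominal return = 6.3% × (1 − 0.32) = 4.2840%.
1 + r = 1.04284 / 1.01100 = 1.031494
After-tax real rate = 1.031494 − 1 → 3.15%.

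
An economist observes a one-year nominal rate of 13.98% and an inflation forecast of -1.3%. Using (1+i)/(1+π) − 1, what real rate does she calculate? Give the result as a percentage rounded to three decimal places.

By the Fisher identity, 1 + r = (1 + i)/(1 + π).
1 + r = 1.13980 / 0.98700 = 1.154813
r = 1.154813 − 1 = 15.4813%, i.e. 15.481%.

15.481%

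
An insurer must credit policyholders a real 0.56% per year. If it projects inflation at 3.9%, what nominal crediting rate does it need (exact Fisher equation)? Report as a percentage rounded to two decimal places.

4.48%

(1 + i) = (1 + r)(1 + π) = 1.00560 × 1.03900 = 1.0448184
i = 1.0448184 − 1, so the required nominal rate is 4.48%.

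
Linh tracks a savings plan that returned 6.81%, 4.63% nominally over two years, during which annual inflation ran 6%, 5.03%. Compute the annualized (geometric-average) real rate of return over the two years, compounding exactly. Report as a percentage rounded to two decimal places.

0.19%

Compound the nominal returns: 1.0681 × 1.0463 = 1.11755303.
Compound inflation: 1.0600 × 1.0503 = 1.11331800.
Deflate: 1.11755303 / 1.11331800 = 1.00380397.
Annualized real rate = 1.00380397^(1/2) − 1 = 0.1900% → 0.19%.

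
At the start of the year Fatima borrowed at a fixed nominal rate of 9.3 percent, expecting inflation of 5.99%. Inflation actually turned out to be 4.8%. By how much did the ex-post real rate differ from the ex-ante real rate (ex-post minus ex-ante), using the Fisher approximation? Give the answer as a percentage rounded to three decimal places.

Ex-ante: 9.3% − 5.99% = 3.310%
Ex-post: 9.3% − 4.8% = 4.500%
Difference (ex-post − ex-ante) = 1.1900% → 1.190%.

1.190%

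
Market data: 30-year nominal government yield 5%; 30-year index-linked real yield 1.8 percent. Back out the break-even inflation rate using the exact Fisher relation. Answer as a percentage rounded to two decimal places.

3.14%

(1 + π) = (1 + i)/(1 + r) = 1.05000 / 1.01800 = 1.031434
Break-even inflation = 1.031434 − 1 → 3.14%.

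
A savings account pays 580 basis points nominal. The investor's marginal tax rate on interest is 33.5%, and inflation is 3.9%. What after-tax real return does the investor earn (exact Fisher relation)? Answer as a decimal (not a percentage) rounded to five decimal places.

After-tax nominal return = 5.8% × (1 − 0.335) = 3.8570%.
1 + r = 1.03857 / 1.03900 = 0.999586
After-tax real rate = 0.999586 − 1 → -0.00041.

-0.00041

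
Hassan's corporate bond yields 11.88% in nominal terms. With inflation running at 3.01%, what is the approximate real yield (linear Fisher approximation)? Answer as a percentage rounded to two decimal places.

8.87%

r ≈ i − π = 11.88% − 3.01% = 8.87%.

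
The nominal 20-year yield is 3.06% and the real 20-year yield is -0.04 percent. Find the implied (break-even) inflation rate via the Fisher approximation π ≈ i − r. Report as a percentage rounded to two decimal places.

3.10%

π ≈ i − r = 3.06% − (-0.04%) → 3.10%.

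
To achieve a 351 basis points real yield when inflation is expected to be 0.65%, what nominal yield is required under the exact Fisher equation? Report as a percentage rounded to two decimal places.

(1 + i) = (1 + r)(1 + π) = 1.03510 × 1.00650 = 1.04182815
i = 1.04182815 − 1, so the required nominal rate is 4.18%.

4.18%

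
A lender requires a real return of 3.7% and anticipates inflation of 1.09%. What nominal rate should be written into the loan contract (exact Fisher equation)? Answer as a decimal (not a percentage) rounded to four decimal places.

(1 + i) = (1 + r)(1 + π) = 1.03700 × 1.01090 = 1.0483033
i = 1.0483033 − 1, so the required nominal rate is 0.0483.

0.0483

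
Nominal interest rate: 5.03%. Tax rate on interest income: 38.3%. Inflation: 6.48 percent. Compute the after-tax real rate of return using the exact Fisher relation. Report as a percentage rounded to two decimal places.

After-tax nominal return = 5.03% × (1 − 0.383) = 3.10351%.
1 + r = 1.0310351 / 1.06480 = 0.968290
After-tax real rate = 0.968290 − 1 → -3.17%.

-3.17%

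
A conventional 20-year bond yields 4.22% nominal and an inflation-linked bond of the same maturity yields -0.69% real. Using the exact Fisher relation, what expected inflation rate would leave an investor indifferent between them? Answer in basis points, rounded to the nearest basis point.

494 basis points

(1 + π) = (1 + i)/(1 + r) = 1.04220 / 0.99310 = 1.049441
Break-even inflation = 1.049441 − 1 → 494 basis points.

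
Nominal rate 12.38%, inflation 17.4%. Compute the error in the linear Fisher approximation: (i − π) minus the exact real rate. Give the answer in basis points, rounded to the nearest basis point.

Approximate: r ≈ 12.380% − 17.400% = -5.0200%
Exact: (1 + 0.1238)/(1 + 0.1740) − 1 = -4.2760%
Error = -5.0200% − (-4.2760%) = -0.7440% → -74 basis points.

-74 basis points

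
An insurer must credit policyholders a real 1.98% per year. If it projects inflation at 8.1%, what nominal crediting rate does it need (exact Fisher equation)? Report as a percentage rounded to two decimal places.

(1 + i) = (1 + r)(1 + π) = 1.01980 × 1.08100 = 1.1024038
i = 1.1024038 − 1, so the required nominal rate is 10.24%.

10.24%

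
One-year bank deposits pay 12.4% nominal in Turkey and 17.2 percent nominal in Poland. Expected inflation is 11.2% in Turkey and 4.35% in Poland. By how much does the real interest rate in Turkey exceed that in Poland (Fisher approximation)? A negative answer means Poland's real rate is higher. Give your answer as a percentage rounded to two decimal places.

Turkey: 12.4% − 11.2% = 1.200%
Poland: 17.2% − 4.35% = 12.850%
Differential = -11.650% → -11.65%.

-11.65%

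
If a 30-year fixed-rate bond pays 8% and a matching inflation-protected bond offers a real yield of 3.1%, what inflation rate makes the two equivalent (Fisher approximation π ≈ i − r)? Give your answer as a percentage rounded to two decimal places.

4.90%

π ≈ i − r = 8% − 3.1% → 4.90%.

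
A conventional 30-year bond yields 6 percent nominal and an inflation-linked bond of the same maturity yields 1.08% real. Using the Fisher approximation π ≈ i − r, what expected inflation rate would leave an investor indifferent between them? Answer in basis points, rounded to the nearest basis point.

492 basis points

π ≈ i − r = 6% − 1.08% → 492 basis points.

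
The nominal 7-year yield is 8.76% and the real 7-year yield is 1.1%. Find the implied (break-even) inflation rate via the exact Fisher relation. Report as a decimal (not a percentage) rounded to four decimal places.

0.0758

(1 + π) = (1 + i)/(1 + r) = 1.08760 / 1.01100 = 1.075767
Break-even inflation = 1.075767 − 1 → 0.0758.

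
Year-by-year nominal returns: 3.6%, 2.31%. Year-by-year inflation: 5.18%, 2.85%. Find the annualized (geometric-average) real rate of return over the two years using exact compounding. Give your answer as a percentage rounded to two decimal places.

-1.01%

Nominal growth factor = 1.0360 × 1.0231 = 1.05993160
Price-level growth factor = 1.0518 × 1.0285 = 1.08177630
Real growth factor = 1.05993160 / 1.08177630 = 0.97980664
Annualized real rate = 0.97980664^(1/2) − 1 = -1.0148% → -1.01%.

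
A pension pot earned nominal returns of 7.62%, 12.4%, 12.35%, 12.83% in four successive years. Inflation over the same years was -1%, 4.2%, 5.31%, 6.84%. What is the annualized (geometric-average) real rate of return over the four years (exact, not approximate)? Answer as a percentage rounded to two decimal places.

7.21%

Compound the nominal returns: 1.0762 × 1.1240 × 1.1235 × 1.1283 = 1.53340531.
Compound inflation: 0.9900 × 1.0420 × 1.0531 × 1.0684 = 1.16066371.
Deflate: 1.53340531 / 1.16066371 = 1.32114522.
Annualized real rate = 1.32114522^(1/4) − 1 = 7.2106% → 7.21%.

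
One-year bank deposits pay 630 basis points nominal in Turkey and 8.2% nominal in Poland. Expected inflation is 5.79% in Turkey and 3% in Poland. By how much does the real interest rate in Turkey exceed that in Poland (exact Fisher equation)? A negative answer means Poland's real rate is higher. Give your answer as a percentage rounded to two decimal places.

Turkey: (1 + 0.0630)/(1 + 0.0579) − 1 = 0.4821%
Poland: (1 + 0.0820)/(1 + 0.0300) − 1 = 5.0485%
Differential = 0.4821% − 5.0485% = -4.5665% → -4.57%.

-4.57%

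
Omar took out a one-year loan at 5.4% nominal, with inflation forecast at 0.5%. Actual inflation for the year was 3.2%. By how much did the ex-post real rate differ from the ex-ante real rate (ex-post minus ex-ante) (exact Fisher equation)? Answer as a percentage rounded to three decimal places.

Ex-ante: (1 + 0.0540)/(1 + 0.0050) − 1 = 4.8756%
Ex-post: (1 + 0.0540)/(1 + 0.0320) − 1 = 2.1318%
Difference (ex-post − ex-ante) = -2.7438% → -2.744%.

-2.744%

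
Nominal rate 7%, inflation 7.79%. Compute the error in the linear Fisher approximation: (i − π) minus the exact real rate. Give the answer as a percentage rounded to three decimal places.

Approximate: r ≈ 7.000% − 7.790% = -0.7900%
Exact: (1 + 0.0700)/(1 + 0.0779) − 1 = -0.7329%
Error = -0.7900% − (-0.7329%) = -0.0571% → -0.057%.

-0.057%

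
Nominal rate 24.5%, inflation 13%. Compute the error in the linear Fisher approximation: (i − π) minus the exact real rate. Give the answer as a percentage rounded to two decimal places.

1.32%

Approximate: r ≈ 24.500% − 13.000% = 11.5000%
Exact: (1 + 0.2450)/(1 + 0.1300) − 1 = 10.1770%
Error = 11.5000% − 10.1770% = 1.3230% → 1.32%.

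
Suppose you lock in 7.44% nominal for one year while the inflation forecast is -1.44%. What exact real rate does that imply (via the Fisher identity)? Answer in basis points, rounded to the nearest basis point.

By the Fisher identity, 1 + r = (1 + i)/(1 + π).
1 + r = 1.07440 / 0.98560 = 1.090097
r = 1.090097 − 1 = 9.0097%, i.e. 901 basis points.

901 basis points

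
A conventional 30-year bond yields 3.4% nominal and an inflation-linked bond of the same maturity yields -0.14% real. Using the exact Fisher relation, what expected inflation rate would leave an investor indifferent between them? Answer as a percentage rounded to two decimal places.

(1 + π) = (1 + i)/(1 + r) = 1.03400 / 0.99860 = 1.0354496
Break-even inflation = 1.0354496 − 1 → 3.54%.

3.54%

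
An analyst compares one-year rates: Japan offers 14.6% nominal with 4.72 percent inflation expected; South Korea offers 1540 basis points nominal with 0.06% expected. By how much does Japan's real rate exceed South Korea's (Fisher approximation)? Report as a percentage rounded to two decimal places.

Japan: 14.6% − 4.72% = 9.880%
South Korea: 15.4% − 0.06% = 15.340%
Differential = -5.460% → -5.46%.

-5.46%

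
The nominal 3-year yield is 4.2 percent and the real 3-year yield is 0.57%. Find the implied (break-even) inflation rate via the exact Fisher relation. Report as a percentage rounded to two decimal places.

3.61%

(1 + π) = (1 + i)/(1 + r) = 1.04200 / 1.00570 = 1.036094
Break-even inflation = 1.036094 − 1 → 3.61%.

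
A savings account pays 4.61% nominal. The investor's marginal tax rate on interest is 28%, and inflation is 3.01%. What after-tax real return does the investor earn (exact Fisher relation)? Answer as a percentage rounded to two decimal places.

After-tax nominal return = 4.61% × (1 − 0.28) = 3.3192%.
1 + r = 1.033192 / 1.03010 = 1.003002
After-tax real rate = 1.003002 − 1 → 0.30%.

0.30%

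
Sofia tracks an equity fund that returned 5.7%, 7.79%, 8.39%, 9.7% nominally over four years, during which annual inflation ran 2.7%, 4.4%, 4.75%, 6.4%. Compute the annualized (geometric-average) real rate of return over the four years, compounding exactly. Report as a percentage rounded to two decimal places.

Nominal growth factor = 1.0570 × 1.0779 × 1.0839 × 1.0970 = 1.35471925
Price-level growth factor = 1.0270 × 1.0440 × 1.0475 × 1.0640 = 1.19499641
Real growth factor = 1.35471925 / 1.19499641 = 1.13365968
Annualized real rate = 1.13365968^(1/4) − 1 = 3.1860% → 3.19%.

3.19%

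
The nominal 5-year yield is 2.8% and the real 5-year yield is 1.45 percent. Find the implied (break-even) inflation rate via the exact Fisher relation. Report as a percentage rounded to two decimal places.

(1 + π) = (1 + i)/(1 + r) = 1.02800 / 1.01450 = 1.013307
Break-even inflation = 1.013307 − 1 → 1.33%.

1.33%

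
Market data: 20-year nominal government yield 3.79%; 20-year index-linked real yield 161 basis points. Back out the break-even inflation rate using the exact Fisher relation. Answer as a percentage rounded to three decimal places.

2.145%

(1 + π) = (1 + i)/(1 + r) = 1.03790 / 1.01610 = 1.0214546
Break-even inflation = 1.0214546 − 1 → 2.145%.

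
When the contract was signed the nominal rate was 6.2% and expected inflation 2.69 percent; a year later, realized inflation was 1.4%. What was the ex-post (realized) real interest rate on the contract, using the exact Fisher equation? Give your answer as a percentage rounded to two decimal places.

Ex-post: (1 + 0.0620)/(1 + 0.0140) − 1 = 4.7337%
So the realized real rate is 4.73%.

4.73%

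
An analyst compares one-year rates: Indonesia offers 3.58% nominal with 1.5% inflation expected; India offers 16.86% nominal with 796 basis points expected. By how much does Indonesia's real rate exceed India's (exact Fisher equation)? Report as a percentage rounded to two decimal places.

-6.19%

Indonesia: (1 + 0.0358)/(1 + 0.0150) − 1 = 2.0493%
India: (1 + 0.1686)/(1 + 0.0796) − 1 = 8.2438%
Differential = 2.0493% − 8.2438% = -6.1945% → -6.19%.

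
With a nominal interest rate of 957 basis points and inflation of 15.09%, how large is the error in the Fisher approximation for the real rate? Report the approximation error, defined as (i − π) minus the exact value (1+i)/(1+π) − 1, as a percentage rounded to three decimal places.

Approximate: r ≈ 9.570% − 15.090% = -5.5200%
Exact: (1 + 0.0957)/(1 + 0.1509) − 1 = -4.7962%
Error = -5.5200% − (-4.7962%) = -0.7238% → -0.724%.

-0.724%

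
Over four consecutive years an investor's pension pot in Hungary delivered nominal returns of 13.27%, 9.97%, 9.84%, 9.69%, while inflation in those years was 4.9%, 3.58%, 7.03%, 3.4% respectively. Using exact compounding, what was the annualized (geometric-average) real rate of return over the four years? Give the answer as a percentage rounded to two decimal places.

Compound the nominal returns: 1.1327 × 1.0997 × 1.0984 × 1.0969 = 1.50077880.
Compound inflation: 1.0490 × 1.0358 × 1.0703 × 1.0340 = 1.20247888.
Deflate: 1.50077880 / 1.20247888 = 1.24807081.
Annualized real rate = 1.24807081^(1/4) − 1 = 5.6963% → 5.70%.

5.70%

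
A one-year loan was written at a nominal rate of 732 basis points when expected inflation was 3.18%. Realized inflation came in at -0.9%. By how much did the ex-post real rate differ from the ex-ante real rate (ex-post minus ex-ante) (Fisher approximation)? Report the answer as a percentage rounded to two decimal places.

Ex-ante: 7.32% − 3.18% = 4.140%
Ex-post: 7.32% − (-0.9%) = 8.220%
Difference (ex-post − ex-ante) = 4.0800% → 4.08%.

4.08%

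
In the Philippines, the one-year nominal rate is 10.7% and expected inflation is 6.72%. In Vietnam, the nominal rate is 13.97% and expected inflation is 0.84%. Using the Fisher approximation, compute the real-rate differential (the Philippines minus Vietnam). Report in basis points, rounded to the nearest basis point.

The Philippines: 10.7% − 6.72% = 3.980%
Vietnam: 13.97% − 0.84% = 13.130%
Differential = -9.150% → -915 basis points.

-915 basis points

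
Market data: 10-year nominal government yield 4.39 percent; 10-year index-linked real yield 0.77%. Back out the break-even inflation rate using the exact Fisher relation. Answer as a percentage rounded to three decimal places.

(1 + π) = (1 + i)/(1 + r) = 1.04390 / 1.00770 = 1.035923
Break-even inflation = 1.035923 − 1 → 3.592%.

3.592%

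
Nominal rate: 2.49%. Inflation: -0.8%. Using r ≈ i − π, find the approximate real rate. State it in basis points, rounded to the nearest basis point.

r ≈ i − π = 2.49% − (-0.8%) = 329 basis points.

329 basis points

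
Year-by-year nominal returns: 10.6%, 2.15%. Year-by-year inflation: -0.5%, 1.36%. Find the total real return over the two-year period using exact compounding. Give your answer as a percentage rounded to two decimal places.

12.02%

Nominal growth factor = 1.1060 × 1.0215 = 1.129779
Price-level growth factor = 0.9950 × 1.0136 = 1.008532
Real growth factor = 1.129779 / 1.008532 = 1.120221
Total real return = 1.120221 − 1 → 12.02%.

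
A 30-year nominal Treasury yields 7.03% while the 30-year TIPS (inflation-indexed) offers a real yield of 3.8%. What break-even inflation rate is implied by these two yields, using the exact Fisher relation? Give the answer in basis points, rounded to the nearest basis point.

(1 + π) = (1 + i)/(1 + r) = 1.07030 / 1.03800 = 1.031118
Break-even inflation = 1.031118 − 1 → 311 basis points.

311 basis points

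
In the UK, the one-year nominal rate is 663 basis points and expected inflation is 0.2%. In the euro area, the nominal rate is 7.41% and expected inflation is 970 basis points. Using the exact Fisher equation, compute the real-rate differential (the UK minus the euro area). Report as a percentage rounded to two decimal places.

The UK: (1 + 0.0663)/(1 + 0.0020) − 1 = 6.4172%
The euro area: (1 + 0.0741)/(1 + 0.0970) − 1 = -2.0875%
Differential = 6.4172% − (-2.0875%) = 8.5047% → 8.50%.

8.50%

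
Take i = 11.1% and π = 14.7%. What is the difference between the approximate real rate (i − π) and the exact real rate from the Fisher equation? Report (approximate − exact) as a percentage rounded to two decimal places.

Approximate: r ≈ 11.100% − 14.700% = -3.6000%
Exact: (1 + 0.1110)/(1 + 0.1470) − 1 = -3.1386%
Error = -3.6000% − (-3.1386%) = -0.4614% → -0.46%.

-0.46%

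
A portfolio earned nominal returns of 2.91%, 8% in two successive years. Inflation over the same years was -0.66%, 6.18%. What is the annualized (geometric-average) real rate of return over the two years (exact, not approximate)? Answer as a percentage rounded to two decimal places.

2.65%

Compound the nominal returns: 1.0291 × 1.0800 = 1.11142800.
Compound inflation: 0.9934 × 1.0618 = 1.05479212.
Deflate: 1.11142800 / 1.05479212 = 1.05369388.
Annualized real rate = 1.05369388^(1/2) − 1 = 2.6496% → 2.65%.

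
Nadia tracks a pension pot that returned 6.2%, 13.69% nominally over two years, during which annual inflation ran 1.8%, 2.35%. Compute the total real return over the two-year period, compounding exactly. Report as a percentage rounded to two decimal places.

Compound the nominal returns: 1.0620 × 1.1369 = 1.207388.
Compound inflation: 1.0180 × 1.0235 = 1.041923.
Deflate: 1.207388 / 1.041923 = 1.158807.
Total real return = 1.158807 − 1 → 15.88%.

15.88%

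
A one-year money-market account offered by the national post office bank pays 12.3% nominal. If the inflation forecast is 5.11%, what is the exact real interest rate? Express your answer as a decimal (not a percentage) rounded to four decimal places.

By the Fisher relation, 1 + r = (1 + i)/(1 + π).
1 + r = 1.12300 / 1.05110 = 1.068405
r = 1.068405 − 1 = 6.8405%, i.e. 0.0684.

0.0684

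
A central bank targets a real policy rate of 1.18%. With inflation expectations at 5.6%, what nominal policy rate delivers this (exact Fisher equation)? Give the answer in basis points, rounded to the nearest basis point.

685 basis points

(1 + i) = (1 + r)(1 + π) = 1.01180 × 1.05600 = 1.0684608
i = 1.0684608 − 1, so the required nominal rate is 685 basis points.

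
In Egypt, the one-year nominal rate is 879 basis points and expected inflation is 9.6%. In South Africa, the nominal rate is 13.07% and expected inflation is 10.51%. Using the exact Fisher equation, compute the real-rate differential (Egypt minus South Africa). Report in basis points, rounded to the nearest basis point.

Egypt: (1 + 0.0879)/(1 + 0.0960) − 1 = -0.7391%
South Africa: (1 + 0.1307)/(1 + 0.1051) − 1 = 2.3165%
Differential = -0.7391% − 2.3165% = -3.0556% → -306 basis points.

-306 basis points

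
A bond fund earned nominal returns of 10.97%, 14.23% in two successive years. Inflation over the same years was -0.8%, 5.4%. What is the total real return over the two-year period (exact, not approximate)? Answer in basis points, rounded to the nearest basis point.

Nominal growth factor = 1.1097 × 1.1423 = 1.267610
Price-level growth factor = 0.9920 × 1.0540 = 1.045568
Real growth factor = 1.267610 / 1.045568 = 1.212365
Total real return = 1.212365 − 1 → 2124 basis points.

2124 basis points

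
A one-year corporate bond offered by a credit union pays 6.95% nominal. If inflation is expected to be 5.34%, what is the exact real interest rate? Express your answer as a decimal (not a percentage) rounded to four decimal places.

By the Fisher identity, 1 + r = (1 + i)/(1 + π).
1 + r = 1.06950 / 1.05340 = 1.015284
r = 1.015284 − 1 = 1.5284%, i.e. 0.0153.

0.0153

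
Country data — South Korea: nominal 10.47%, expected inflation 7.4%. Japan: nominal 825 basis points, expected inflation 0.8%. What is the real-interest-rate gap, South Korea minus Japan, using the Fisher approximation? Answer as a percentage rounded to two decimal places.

-4.38%

South Korea: 10.47% − 7.4% = 3.070%
Japan: 8.25% − 0.8% = 7.450%
Differential = -4.380% → -4.38%.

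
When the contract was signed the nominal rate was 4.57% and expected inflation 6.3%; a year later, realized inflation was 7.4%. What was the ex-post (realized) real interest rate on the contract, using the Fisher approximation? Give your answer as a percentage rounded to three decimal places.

-2.830%

Ex-post: 4.57% − 7.4% = -2.830%
So the realized real rate is -2.830%.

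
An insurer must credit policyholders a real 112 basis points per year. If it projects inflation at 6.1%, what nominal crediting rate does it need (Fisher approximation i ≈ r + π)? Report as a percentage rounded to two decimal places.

7.22%

i ≈ r + π = 1.12% + 6.1% = 7.22%.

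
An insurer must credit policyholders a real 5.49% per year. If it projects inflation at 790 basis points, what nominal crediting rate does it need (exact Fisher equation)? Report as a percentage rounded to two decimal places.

13.82%

(1 + i) = (1 + r)(1 + π) = 1.05490 × 1.07900 = 1.1382371
i = 1.1382371 − 1, so the required nominal rate is 13.82%.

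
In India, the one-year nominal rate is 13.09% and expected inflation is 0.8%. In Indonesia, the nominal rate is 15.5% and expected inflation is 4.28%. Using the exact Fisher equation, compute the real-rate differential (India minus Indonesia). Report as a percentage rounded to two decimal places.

1.43%

India: (1 + 0.1309)/(1 + 0.0080) − 1 = 12.1925%
Indonesia: (1 + 0.1550)/(1 + 0.0428) − 1 = 10.7595%
Differential = 12.1925% − 10.7595% = 1.4330% → 1.43%.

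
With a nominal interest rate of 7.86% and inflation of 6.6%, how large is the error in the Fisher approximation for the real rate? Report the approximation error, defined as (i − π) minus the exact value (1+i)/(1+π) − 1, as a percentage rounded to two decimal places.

0.08%

Approximate: r ≈ 7.860% − 6.600% = 1.2600%
Exact: (1 + 0.0786)/(1 + 0.0660) − 1 = 1.1820%
Error = 1.2600% − 1.1820% = 0.0780% → 0.08%.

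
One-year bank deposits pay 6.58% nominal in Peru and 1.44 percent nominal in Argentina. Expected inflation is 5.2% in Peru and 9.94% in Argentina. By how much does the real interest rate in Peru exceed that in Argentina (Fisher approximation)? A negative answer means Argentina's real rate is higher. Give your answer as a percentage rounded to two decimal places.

9.88%

Peru: 6.58% − 5.2% = 1.380%
Argentina: 1.44% − 9.94% = -8.500%
Differential = 9.880% → 9.88%.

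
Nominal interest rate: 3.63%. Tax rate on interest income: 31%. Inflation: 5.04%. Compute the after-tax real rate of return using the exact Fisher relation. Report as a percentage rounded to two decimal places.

After-tax nominal return = 3.63% × (1 − 0.31) = 2.5047%.
1 + r = 1.025047 / 1.05040 = 0.975863
After-tax real rate = 0.975863 − 1 → -2.41%.

-2.41%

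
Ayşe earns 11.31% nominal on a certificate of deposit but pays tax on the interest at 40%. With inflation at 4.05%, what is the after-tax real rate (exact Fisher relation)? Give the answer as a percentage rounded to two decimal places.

2.63%

After-tax nominal return = 11.31% × (1 − 0.4) = 6.7860%.
1 + r = 1.06786 / 1.04050 = 1.026295
After-tax real rate = 1.026295 − 1 → 2.63%.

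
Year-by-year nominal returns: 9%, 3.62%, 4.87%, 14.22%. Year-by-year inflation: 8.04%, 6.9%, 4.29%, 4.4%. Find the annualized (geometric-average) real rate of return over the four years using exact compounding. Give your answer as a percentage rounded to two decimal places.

Compound the nominal returns: 1.0900 × 1.0362 × 1.0487 × 1.1422 = 1.352893187.
Compound inflation: 1.0804 × 1.0690 × 1.0429 × 1.0440 = 1.257492626.
Deflate: 1.352893187 / 1.257492626 = 1.075865703.
Annualized real rate = 1.075865703^(1/4) − 1 = 1.84495% → 1.84%.

1.84%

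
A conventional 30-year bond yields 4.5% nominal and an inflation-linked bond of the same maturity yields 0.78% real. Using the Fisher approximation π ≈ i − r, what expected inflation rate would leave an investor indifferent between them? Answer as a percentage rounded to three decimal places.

π ≈ i − r = 4.5% − 0.78% → 3.720%.

3.720%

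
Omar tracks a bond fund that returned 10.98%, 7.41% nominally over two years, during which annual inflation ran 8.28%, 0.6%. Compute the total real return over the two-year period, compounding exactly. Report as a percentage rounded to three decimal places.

9.432%

Nominal growth factor = 1.1098 × 1.0741 = 1.192036
Price-level growth factor = 1.0828 × 1.0060 = 1.089297
Real growth factor = 1.192036 / 1.089297 = 1.094317
Total real return = 1.094317 − 1 → 9.432%.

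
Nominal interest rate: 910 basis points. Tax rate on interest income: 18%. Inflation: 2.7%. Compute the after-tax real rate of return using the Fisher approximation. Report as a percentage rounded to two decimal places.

4.76%

After-tax nominal return = 9.1% × (1 − 0.18) = 7.4620%.
r ≈ 7.4620% − 2.7% → 4.76%.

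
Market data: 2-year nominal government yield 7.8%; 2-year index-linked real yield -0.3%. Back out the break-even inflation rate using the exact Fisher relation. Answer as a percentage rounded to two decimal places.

8.12%

(1 + π) = (1 + i)/(1 + r) = 1.07800 / 0.99700 = 1.081244
Break-even inflation = 1.081244 − 1 → 8.12%.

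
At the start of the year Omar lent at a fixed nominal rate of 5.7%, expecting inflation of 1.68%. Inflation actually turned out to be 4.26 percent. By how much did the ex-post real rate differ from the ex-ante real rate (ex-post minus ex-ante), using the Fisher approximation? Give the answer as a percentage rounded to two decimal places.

Ex-ante: 5.7% − 1.68% = 4.020%
Ex-post: 5.7% − 4.26% = 1.440%
Difference (ex-post − ex-ante) = -2.5800% → -2.58%.

-2.58%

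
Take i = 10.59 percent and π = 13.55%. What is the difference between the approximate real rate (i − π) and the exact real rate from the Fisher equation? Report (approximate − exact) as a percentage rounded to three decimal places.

-0.353%

Approximate: r ≈ 10.590% − 13.550% = -2.9600%
Exact: (1 + 0.1059)/(1 + 0.1355) − 1 = -2.6068%
Error = -2.9600% − (-2.6068%) = -0.3532% → -0.353%.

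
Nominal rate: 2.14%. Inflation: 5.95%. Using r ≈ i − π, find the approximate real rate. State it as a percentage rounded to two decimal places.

r ≈ i − π = 2.14% − 5.95% = -3.81%.

-3.81%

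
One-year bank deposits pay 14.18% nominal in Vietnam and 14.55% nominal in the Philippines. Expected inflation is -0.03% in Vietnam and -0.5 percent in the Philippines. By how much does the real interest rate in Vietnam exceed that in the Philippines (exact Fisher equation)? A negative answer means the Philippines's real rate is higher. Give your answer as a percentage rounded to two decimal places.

Vietnam: (1 + 0.1418)/(1 − 0.0003) − 1 = 14.2143%
The Philippines: (1 + 0.1455)/(1 − 0.0050) − 1 = 15.1256%
Differential = 14.2143% − 15.1256% = -0.9114% → -0.91%.

-0.91%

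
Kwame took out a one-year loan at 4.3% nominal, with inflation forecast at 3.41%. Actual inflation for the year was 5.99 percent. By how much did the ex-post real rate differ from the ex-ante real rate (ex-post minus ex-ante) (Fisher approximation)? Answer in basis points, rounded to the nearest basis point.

-258 basis points

Ex-ante: 4.3% − 3.41% = 0.890%
Ex-post: 4.3% − 5.99% = -1.690%
Difference (ex-post − ex-ante) = -2.5800% → -258 basis points.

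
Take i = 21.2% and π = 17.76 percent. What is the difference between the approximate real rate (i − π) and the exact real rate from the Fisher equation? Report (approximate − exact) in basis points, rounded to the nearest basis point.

52 basis points

Approximate: r ≈ 21.200% − 17.760% = 3.4400%
Exact: (1 + 0.2120)/(1 + 0.1776) − 1 = 2.9212%
Error = 3.4400% − 2.9212% = 0.5188% → 52 basis points.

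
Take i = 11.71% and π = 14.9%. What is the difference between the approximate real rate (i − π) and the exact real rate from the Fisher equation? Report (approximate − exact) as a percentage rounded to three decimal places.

Approximate: r ≈ 11.710% − 14.900% = -3.1900%
Exact: (1 + 0.1171)/(1 + 0.1490) − 1 = -2.7763%
Error = -3.1900% − (-2.7763%) = -0.4137% → -0.414%.

-0.414%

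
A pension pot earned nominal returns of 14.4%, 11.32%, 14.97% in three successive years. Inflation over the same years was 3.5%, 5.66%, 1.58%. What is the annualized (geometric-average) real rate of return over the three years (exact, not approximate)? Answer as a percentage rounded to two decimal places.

9.64%

Nominal growth factor = 1.1440 × 1.1132 × 1.1497 = 1.46414387
Price-level growth factor = 1.0350 × 1.0566 × 1.0158 = 1.11085958
Real growth factor = 1.46414387 / 1.11085958 = 1.31802786
Annualized real rate = 1.31802786^(1/3) − 1 = 9.6415% → 9.64%.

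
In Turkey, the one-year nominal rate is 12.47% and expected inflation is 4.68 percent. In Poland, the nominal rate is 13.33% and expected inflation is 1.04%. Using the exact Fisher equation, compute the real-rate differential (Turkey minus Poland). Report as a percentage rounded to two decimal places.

Turkey: (1 + 0.1247)/(1 + 0.0468) − 1 = 7.4417%
Poland: (1 + 0.1333)/(1 + 0.0104) − 1 = 12.1635%
Differential = 7.4417% − 12.1635% = -4.7218% → -4.72%.

-4.72%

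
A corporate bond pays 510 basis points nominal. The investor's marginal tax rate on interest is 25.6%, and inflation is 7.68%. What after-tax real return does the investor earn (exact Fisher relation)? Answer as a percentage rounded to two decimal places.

-3.61%

After-tax nominal return = 5.1% × (1 − 0.256) = 3.7944%.
1 + r = 1.037944 / 1.07680 = 0.963915
After-tax real rate = 0.963915 − 1 → -3.61%.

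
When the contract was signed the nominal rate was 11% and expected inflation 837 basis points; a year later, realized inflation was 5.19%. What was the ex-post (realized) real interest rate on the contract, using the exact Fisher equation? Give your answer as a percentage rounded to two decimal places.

5.52%

Ex-post: (1 + 0.1100)/(1 + 0.0519) − 1 = 5.5233%
So the realized real rate is 5.52%.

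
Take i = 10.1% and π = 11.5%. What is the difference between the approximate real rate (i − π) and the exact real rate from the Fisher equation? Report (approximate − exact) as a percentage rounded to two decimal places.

-0.14%

Approximate: r ≈ 10.100% − 11.500% = -1.4000%
Exact: (1 + 0.1010)/(1 + 0.1150) − 1 = -1.2556%
Error = -1.4000% − (-1.2556%) = -0.1444% → -0.14%.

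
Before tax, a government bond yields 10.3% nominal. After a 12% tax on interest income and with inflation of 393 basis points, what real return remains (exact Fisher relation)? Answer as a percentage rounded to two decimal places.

4.94%

After-tax nominal return = 10.3% × (1 − 0.12) = 9.0640%.
1 + r = 1.09064 / 1.03930 = 1.049399
After-tax real rate = 1.049399 − 1 → 4.94%.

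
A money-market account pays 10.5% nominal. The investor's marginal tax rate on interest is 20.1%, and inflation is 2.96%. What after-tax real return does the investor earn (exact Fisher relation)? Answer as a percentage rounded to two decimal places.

After-tax nominal return = 10.5% × (1 − 0.201) = 8.3895%.
1 + r = 1.083895 / 1.02960 = 1.052734
After-tax real rate = 1.052734 − 1 → 5.27%.

5.27%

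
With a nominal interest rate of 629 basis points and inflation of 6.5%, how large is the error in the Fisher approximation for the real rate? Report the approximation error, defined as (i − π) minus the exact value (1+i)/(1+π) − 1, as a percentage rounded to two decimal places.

Approximate: r ≈ 6.290% − 6.500% = -0.2100%
Exact: (1 + 0.0629)/(1 + 0.0650) − 1 = -0.1972%
Error = -0.2100% − (-0.1972%) = -0.0128% → -0.01%.

-0.01%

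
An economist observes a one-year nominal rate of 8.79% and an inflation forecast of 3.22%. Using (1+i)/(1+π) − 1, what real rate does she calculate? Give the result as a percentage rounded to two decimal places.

5.40%

1 + r = 1.08790 / 1.03220 = 1.053962
r = 1.053962 − 1 = 5.3962%, i.e. 5.40%.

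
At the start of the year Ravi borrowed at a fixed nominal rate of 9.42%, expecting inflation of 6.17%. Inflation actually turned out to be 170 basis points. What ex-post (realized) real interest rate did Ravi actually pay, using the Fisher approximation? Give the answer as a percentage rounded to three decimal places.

7.720%

Ex-post: 9.42% − 1.7% = 7.720%
So the realized real rate is 7.720%.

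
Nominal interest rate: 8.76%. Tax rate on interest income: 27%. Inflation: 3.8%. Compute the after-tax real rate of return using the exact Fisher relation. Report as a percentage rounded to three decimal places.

After-tax nominal return = 8.76% × (1 − 0.27) = 6.3948%.
1 + r = 1.063948 / 1.03800 = 1.024998
After-tax real rate = 1.024998 − 1 → 2.500%.

2.500%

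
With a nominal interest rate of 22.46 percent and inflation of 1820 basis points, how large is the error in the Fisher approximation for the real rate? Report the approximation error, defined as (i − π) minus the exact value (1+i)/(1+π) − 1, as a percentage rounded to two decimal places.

Approximate: r ≈ 22.460% − 18.200% = 4.2600%
Exact: (1 + 0.2246)/(1 + 0.1820) − 1 = 3.6041%
Error = 4.2600% − 3.6041% = 0.6559% → 0.66%.

0.66%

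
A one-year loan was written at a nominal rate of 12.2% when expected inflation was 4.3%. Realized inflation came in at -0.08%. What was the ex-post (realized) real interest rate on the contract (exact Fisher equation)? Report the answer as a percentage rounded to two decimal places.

Ex-post: (1 + 0.1220)/(1 − 0.0008) − 1 = 12.2898%
So the realized real rate is 12.29%.

12.29%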